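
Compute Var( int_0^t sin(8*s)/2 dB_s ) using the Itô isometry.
Var = t/8 - sin(8*t)*cos(8*t)/64

The Itô integral of a deterministic integrand f(s) has mean 0 because each increment f(s) * (B_{s+ds} - B_s) has mean 0. By the Itô isometry:
  Var( int_0^t f(s) dB_s ) = E[ (int_0^t f(s) dB_s)^2 ] = int_0^t f(s)^2 ds.
Here f(s) = sin(8*s)/2, so f(s)^2 = sin(8*s)^2/4. Integrate:
  int_0^t (sin(8*s)^2/4) ds = t/8 - sin(8*t)*cos(8*t)/64.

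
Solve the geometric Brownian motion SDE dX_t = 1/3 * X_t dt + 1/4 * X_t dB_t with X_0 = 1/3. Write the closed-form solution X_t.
X_t = 1/3 * exp((29/96) * t + (1/4) * B_t)

For GBM dX = mu X dt + sigma X dB with X_0 = x_0, apply Itô to Y = log X: dY = (mu - sigma^2/2) dt + sigma dB, so Y_t = log(x_0) + (mu - sigma^2/2) t + sigma B_t and hence X_t = x_0 * exp((mu - sigma^2/2) t + sigma B_t).
With mu = 1/3, sigma = 1/4, x_0 = 1/3, this gives:
  X_t = 1/3 * exp((29/96) * t + (1/4) * B_t).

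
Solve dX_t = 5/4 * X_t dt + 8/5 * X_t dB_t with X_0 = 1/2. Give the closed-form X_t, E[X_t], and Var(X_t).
X_t = 1/2 * exp((-3/100) t + (8/5) B_t); E[X_t] = exp(5*t/4)/2; Var(X_t) = (exp(64*t/25) - 1)*exp(5*t/2)/4

For GBM dX = mu X dt + sigma X dB with X_0 = x_0, apply Itô to Y = log X: dY = (mu - sigma^2/2) dt + sigma dB, so Y_t = log(x_0) + (mu - sigma^2/2) t + sigma B_t and hence X_t = x_0 * exp((mu - sigma^2/2) t + sigma B_t).
With mu = 5/4, sigma = 8/5, x_0 = 1/2, this gives:
  X_t = 1/2 * exp((-3/100) * t + (8/5) * B_t).
Since sigma*B_t ~ Normal(0, sigma^2 t), E[exp(sigma*B_t)] = exp(sigma^2 t / 2); so E[X_t] = x_0 * exp((mu - sigma^2/2) t) * exp(sigma^2 t / 2) = x_0 * exp(mu t) = exp(5*t/4)/2.
Var(X_t) = E[X_t^2] - (E[X_t])^2 = x_0^2 * exp(2 mu t) * (exp(sigma^2 t) - 1) = (exp(64*t/25) - 1)*exp(5*t/2)/4.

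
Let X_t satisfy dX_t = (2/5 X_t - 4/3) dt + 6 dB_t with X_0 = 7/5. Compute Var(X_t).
Var(X_t) = 45*exp(4*t/5) - 45

The variance V(t) = Var(X_t) satisfies V'(t) = 2 a V(t) + c^2 with V(0) = 0 (drift coefficient is linear in X, diffusion is constant). With a = 2/5, c = 6, the solution is
  V(t) = (c^2 / (2 a)) * (exp(2 a t) - 1)
       = (6^2 / (2*(2/5))) * (exp((4/5) t) - 1)
       = 45*exp(4*t/5) - 45.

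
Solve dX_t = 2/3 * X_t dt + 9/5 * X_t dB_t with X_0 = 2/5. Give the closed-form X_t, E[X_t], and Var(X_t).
X_t = 2/5 * exp((-143/150) t + (9/5) B_t); E[X_t] = 2*exp(2*t/3)/5; Var(X_t) = 4*(exp(81*t/25) - 1)*exp(4*t/3)/25

For GBM dX = mu X dt + sigma X dB with X_0 = x_0, apply Itô to Y = log X: dY = (mu - sigma^2/2) dt + sigma dB, so Y_t = log(x_0) + (mu - sigma^2/2) t + sigma B_t and hence X_t = x_0 * exp((mu - sigma^2/2) t + sigma B_t).
With mu = 2/3, sigma = 9/5, x_0 = 2/5, this gives:
  X_t = 2/5 * exp((-143/150) * t + (9/5) * B_t).
Since sigma*B_t ~ Normal(0, sigma^2 t), E[exp(sigma*B_t)] = exp(sigma^2 t / 2); so E[X_t] = x_0 * exp((mu - sigma^2/2) t) * exp(sigma^2 t / 2) = x_0 * exp(mu t) = 2*exp(2*t/3)/5.
Var(X_t) = E[X_t^2] - (E[X_t])^2 = x_0^2 * exp(2 mu t) * (exp(sigma^2 t) - 1) = 4*(exp(81*t/25) - 1)*exp(4*t/3)/25.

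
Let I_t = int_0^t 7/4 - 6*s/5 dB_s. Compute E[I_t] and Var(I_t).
E[I_t] = 0; Var(I_t) = t*(192*t^2 - 840*t + 1225)/400

The Itô integral of a deterministic integrand f(s) has mean 0 because each increment f(s) * (B_{s+ds} - B_s) has mean 0. By the Itô isometry:
  Var( int_0^t f(s) dB_s ) = E[ (int_0^t f(s) dB_s)^2 ] = int_0^t f(s)^2 ds.
Here f(s) = 7/4 - 6*s/5, so f(s)^2 = (24*s - 35)^2/400. Integrate:
  int_0^t ((24*s - 35)^2/400) ds = t*(192*t^2 - 840*t + 1225)/400.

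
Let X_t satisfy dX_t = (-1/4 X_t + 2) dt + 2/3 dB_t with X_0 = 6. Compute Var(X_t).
Var(X_t) = 8/9 - 8*exp(-t/2)/9

The variance V(t) = Var(X_t) satisfies V'(t) = 2 a V(t) + c^2 with V(0) = 0 (drift coefficient is linear in X, diffusion is constant). With a = -1/4, c = 2/3, the solution is
  V(t) = (c^2 / (2 a)) * (exp(2 a t) - 1)
       = ((2/3)^2 / (2*(-1/4))) * (exp((-1/2) t) - 1)
       = 8/9 - 8*exp(-t/2)/9.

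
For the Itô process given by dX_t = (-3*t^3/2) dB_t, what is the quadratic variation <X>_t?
<X>_t = 9*t^7/28

For an Itô process dX_t = a(t) dt + b(t) dB_t, the quadratic variation is <X>_t = int_0^t b(s)^2 ds (the drift term does not contribute). Here b(s) = -3*s^3/2, so
  b(s)^2 = 9*s^6/4.
Integrating from 0 to t:
  <X>_t = int_0^t (9*s^6/4) ds = 9*t^7/28.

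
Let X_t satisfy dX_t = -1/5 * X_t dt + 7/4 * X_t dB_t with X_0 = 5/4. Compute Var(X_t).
Var(X_t) = (25*exp(49*t/16) - 25)*exp(-2*t/5)/16

For GBM dX = mu X dt + sigma X dB with X_0 = x_0, apply Itô to Y = log X: dY = (mu - sigma^2/2) dt + sigma dB, so Y_t = log(x_0) + (mu - sigma^2/2) t + sigma B_t and hence X_t = x_0 * exp((mu - sigma^2/2) t + sigma B_t).
With mu = -1/5, sigma = 7/4, x_0 = 5/4, this gives:
  X_t = 5/4 * exp((-277/160) * t + (7/4) * B_t).
Since sigma*B_t ~ Normal(0, sigma^2 t), E[exp(sigma*B_t)] = exp(sigma^2 t / 2); so E[X_t] = x_0 * exp((mu - sigma^2/2) t) * exp(sigma^2 t / 2) = x_0 * exp(mu t) = 5*exp(-t/5)/4.
Var(X_t) = E[X_t^2] - (E[X_t])^2 = x_0^2 * exp(2 mu t) * (exp(sigma^2 t) - 1) = (25*exp(49*t/16) - 25)*exp(-2*t/5)/16.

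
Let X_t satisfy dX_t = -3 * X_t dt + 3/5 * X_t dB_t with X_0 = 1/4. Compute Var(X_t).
Var(X_t) = (exp(9*t/25) - 1)*exp(-6*t)/16

For GBM dX = mu X dt + sigma X dB with X_0 = x_0, apply Itô to Y = log X: dY = (mu - sigma^2/2) dt + sigma dB, so Y_t = log(x_0) + (mu - sigma^2/2) t + sigma B_t and hence X_t = x_0 * exp((mu - sigma^2/2) t + sigma B_t).
With mu = -3, sigma = 3/5, x_0 = 1/4, this gives:
  X_t = 1/4 * exp((-159/50) * t + (3/5) * B_t).
Since sigma*B_t ~ Normal(0, sigma^2 t), E[exp(sigma*B_t)] = exp(sigma^2 t / 2); so E[X_t] = x_0 * exp((mu - sigma^2/2) t) * exp(sigma^2 t / 2) = x_0 * exp(mu t) = exp(-3*t)/4.
Var(X_t) = E[X_t^2] - (E[X_t])^2 = x_0^2 * exp(2 mu t) * (exp(sigma^2 t) - 1) = (exp(9*t/25) - 1)*exp(-6*t)/16.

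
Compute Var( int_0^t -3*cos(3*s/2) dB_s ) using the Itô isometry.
Var = 9*t/2 + 3*sin(3*t)/2

The Itô integral of a deterministic integrand f(s) has mean 0 because each increment f(s) * (B_{s+ds} - B_s) has mean 0. By the Itô isometry:
  Var( int_0^t f(s) dB_s ) = E[ (int_0^t f(s) dB_s)^2 ] = int_0^t f(s)^2 ds.
Here f(s) = -3*cos(3*s/2), so f(s)^2 = 9*cos(3*s/2)^2. Integrate:
  int_0^t (9*cos(3*s/2)^2) ds = 9*t/2 + 3*sin(3*t)/2.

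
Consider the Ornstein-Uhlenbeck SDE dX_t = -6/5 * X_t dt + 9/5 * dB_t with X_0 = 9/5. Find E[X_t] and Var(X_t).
E[X_t] = 9*exp(-6*t/5)/5; Var(X_t) = 27/20 - 27*exp(-12*t/5)/20

The OU SDE dX = -theta X dt + sigma dB admits the integrating factor exp(theta t): d(exp(theta t) X_t) = sigma exp(theta t) dB_t. Integrating from 0 to t:
  X_t = x_0 * exp(-theta t) + sigma * int_0^t exp(-theta (t-s)) dB_s.
The Itô integral has mean 0 and (by the Itô isometry) variance sigma^2 * int_0^t exp(-2 theta (t - s)) ds = sigma^2 * (1 - exp(-2 theta t)) / (2 theta).
With theta = 6/5, sigma = 9/5, x_0 = 9/5:
  E[X_t] = 9/5 * exp(-6/5 t) = 9*exp(-6*t/5)/5
  Var(X_t) = (9/5)^2 * (1 - exp(-2*6/5 t)) / (2 * 6/5) = 27/20 - 27*exp(-12*t/5)/20.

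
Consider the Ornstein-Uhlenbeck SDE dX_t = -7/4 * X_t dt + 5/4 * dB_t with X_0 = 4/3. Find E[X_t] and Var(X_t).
E[X_t] = 4*exp(-7*t/4)/3; Var(X_t) = 25/56 - 25*exp(-7*t/2)/56

The OU SDE dX = -theta X dt + sigma dB admits the integrating factor exp(theta t): d(exp(theta t) X_t) = sigma exp(theta t) dB_t. Integrating from 0 to t:
  X_t = x_0 * exp(-theta t) + sigma * int_0^t exp(-theta (t-s)) dB_s.
The Itô integral has mean 0 and (by the Itô isometry) variance sigma^2 * int_0^t exp(-2 theta (t - s)) ds = sigma^2 * (1 - exp(-2 theta t)) / (2 theta).
With theta = 7/4, sigma = 5/4, x_0 = 4/3:
  E[X_t] = 4/3 * exp(-7/4 t) = 4*exp(-7*t/4)/3
  Var(X_t) = (5/4)^2 * (1 - exp(-2*7/4 t)) / (2 * 7/4) = 25/56 - 25*exp(-7*t/2)/56.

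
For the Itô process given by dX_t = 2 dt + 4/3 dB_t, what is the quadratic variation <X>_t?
<X>_t = 16*t/9

For an Itô process dX_t = a(t) dt + b(t) dB_t, the quadratic variation is <X>_t = int_0^t b(s)^2 ds (the drift term does not contribute). Here b(s) = 4/3, so
  b(s)^2 = 16/9.
Integrating from 0 to t:
  <X>_t = int_0^t (16/9) ds = 16*t/9.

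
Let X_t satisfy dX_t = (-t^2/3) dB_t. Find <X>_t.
<X>_t = t^5/45

For an Itô process dX_t = a(t) dt + b(t) dB_t, the quadratic variation is <X>_t = int_0^t b(s)^2 ds (the drift term does not contribute). Here b(s) = -s^2/3, so
  b(s)^2 = s^4/9.
Integrating from 0 to t:
  <X>_t = int_0^t (s^4/9) ds = t^5/45.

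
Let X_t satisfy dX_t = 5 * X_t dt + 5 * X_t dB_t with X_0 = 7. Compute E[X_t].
E[X_t] = 7*exp(5*t)

For GBM dX = mu X dt + sigma X dB with X_0 = x_0, apply Itô to Y = log X: dY = (mu - sigma^2/2) dt + sigma dB, so Y_t = log(x_0) + (mu - sigma^2/2) t + sigma B_t and hence X_t = x_0 * exp((mu - sigma^2/2) t + sigma B_t).
With mu = 5, sigma = 5, x_0 = 7, this gives:
  X_t = 7 * exp((-15/2) * t + (5) * B_t).
Since sigma*B_t ~ Normal(0, sigma^2 t), E[exp(sigma*B_t)] = exp(sigma^2 t / 2); so E[X_t] = x_0 * exp((mu - sigma^2/2) t) * exp(sigma^2 t / 2) = x_0 * exp(mu t) = 7*exp(5*t).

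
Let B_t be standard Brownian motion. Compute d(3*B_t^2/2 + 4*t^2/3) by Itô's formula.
d(3*B_t^2/2 + 4*t^2/3) = (8*t/3 + 3/2) dt + (3*B_t) dB_t

Itô's formula for f(t, x): d f(t, B_t) = (f_t + (1/2) f_xx) dt + f_x dB_t. Compute partials of f(t, x) = 4*t^2/3 + 3*x^2/2:
  f_t(t,x)  = 8*t/3
  f_x(t,x)  = 3*x
  f_xx(t,x) = 3
Assemble drift = f_t + (1/2) f_xx = 8*t/3 + 3/2 and diffusion = f_x = 3*x. Substituting x = B_t:
  d(3*B_t^2/2 + 4*t^2/3) = (8*t/3 + 3/2) dt + (3*B_t) dB_t.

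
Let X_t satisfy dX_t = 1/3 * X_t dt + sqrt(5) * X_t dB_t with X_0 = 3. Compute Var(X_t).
Var(X_t) = 9*(exp(5*t) - 1)*exp(2*t/3)

For GBM dX = mu X dt + sigma X dB with X_0 = x_0, apply Itô to Y = log X: dY = (mu - sigma^2/2) dt + sigma dB, so Y_t = log(x_0) + (mu - sigma^2/2) t + sigma B_t and hence X_t = x_0 * exp((mu - sigma^2/2) t + sigma B_t).
With mu = 1/3, sigma = sqrt(5), x_0 = 3, this gives:
  X_t = 3 * exp((-13/6) * t + (sqrt(5)) * B_t).
Since sigma*B_t ~ Normal(0, sigma^2 t), E[exp(sigma*B_t)] = exp(sigma^2 t / 2); so E[X_t] = x_0 * exp((mu - sigma^2/2) t) * exp(sigma^2 t / 2) = x_0 * exp(mu t) = 3*exp(t/3).
Var(X_t) = E[X_t^2] - (E[X_t])^2 = x_0^2 * exp(2 mu t) * (exp(sigma^2 t) - 1) = 9*(exp(5*t) - 1)*exp(2*t/3).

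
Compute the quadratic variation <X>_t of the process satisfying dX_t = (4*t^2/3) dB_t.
<X>_t = 16*t^5/45

For an Itô process dX_t = a(t) dt + b(t) dB_t, the quadratic variation is <X>_t = int_0^t b(s)^2 ds (the drift term does not contribute). Here b(s) = 4*s^2/3, so
  b(s)^2 = 16*s^4/9.
Integrating from 0 to t:
  <X>_t = int_0^t (16*s^4/9) ds = 16*t^5/45.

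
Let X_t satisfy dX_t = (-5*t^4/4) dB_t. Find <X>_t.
<X>_t = 25*t^9/144

For an Itô process dX_t = a(t) dt + b(t) dB_t, the quadratic variation is <X>_t = int_0^t b(s)^2 ds (the drift term does not contribute). Here b(s) = -5*s^4/4, so
  b(s)^2 = 25*s^8/16.
Integrating from 0 to t:
  <X>_t = int_0^t (25*s^8/16) ds = 25*t^9/144.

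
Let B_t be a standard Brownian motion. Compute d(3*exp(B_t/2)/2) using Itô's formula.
d(3*exp(B_t/2)/2) = (3*exp(B_t/2)/16) dt + (3*exp(B_t/2)/4) dB_t

Itô's formula for f(B_t) gives d f(B_t) = f'(B_t) dB_t + (1/2) f''(B_t) dt. Compute derivatives of f(x) = 3*exp(x/2)/2:
  f'(x)  = 3*exp(x/2)/4
  f''(x) = 3*exp(x/2)/8
Substitute x = B_t and multiply the f'' term by 1/2:
  drift     = (1/2) * (3*exp(x/2)/8) evaluated at B_t = 3*exp(B_t/2)/16
  diffusion = (3*exp(x/2)/4) evaluated at B_t = 3*exp(B_t/2)/4
Therefore d(3*exp(B_t/2)/2) = (3*exp(B_t/2)/16) dt + (3*exp(B_t/2)/4) dB_t.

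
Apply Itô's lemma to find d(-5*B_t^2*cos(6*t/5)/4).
d(-5*B_t^2*cos(6*t/5)/4) = (3*B_t^2*sin(6*t/5)/2 - 5*cos(6*t/5)/4) dt + (-5*B_t*cos(6*t/5)/2) dB_t

Itô's formula for f(t, x): d f(t, B_t) = (f_t + (1/2) f_xx) dt + f_x dB_t. Compute partials of f(t, x) = -5*x^2*cos(6*t/5)/4:
  f_t(t,x)  = 3*x^2*sin(6*t/5)/2
  f_x(t,x)  = -5*x*cos(6*t/5)/2
  f_xx(t,x) = -5*cos(6*t/5)/2
Assemble drift = f_t + (1/2) f_xx = 3*x^2*sin(6*t/5)/2 - 5*cos(6*t/5)/4 and diffusion = f_x = -5*x*cos(6*t/5)/2. Substituting x = B_t:
  d(-5*B_t^2*cos(6*t/5)/4) = (3*B_t^2*sin(6*t/5)/2 - 5*cos(6*t/5)/4) dt + (-5*B_t*cos(6*t/5)/2) dB_t.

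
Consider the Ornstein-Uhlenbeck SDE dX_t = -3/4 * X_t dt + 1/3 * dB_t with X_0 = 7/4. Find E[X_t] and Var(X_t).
E[X_t] = 7*exp(-3*t/4)/4; Var(X_t) = 2/27 - 2*exp(-3*t/2)/27

The OU SDE dX = -theta X dt + sigma dB admits the integrating factor exp(theta t): d(exp(theta t) X_t) = sigma exp(theta t) dB_t. Integrating from 0 to t:
  X_t = x_0 * exp(-theta t) + sigma * int_0^t exp(-theta (t-s)) dB_s.
The Itô integral has mean 0 and (by the Itô isometry) variance sigma^2 * int_0^t exp(-2 theta (t - s)) ds = sigma^2 * (1 - exp(-2 theta t)) / (2 theta).
With theta = 3/4, sigma = 1/3, x_0 = 7/4:
  E[X_t] = 7/4 * exp(-3/4 t) = 7*exp(-3*t/4)/4
  Var(X_t) = (1/3)^2 * (1 - exp(-2*3/4 t)) / (2 * 3/4) = 2/27 - 2*exp(-3*t/2)/27.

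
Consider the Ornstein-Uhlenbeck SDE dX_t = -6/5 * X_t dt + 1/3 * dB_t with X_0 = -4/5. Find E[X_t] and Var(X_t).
E[X_t] = -4*exp(-6*t/5)/5; Var(X_t) = 5/108 - 5*exp(-12*t/5)/108

The OU SDE dX = -theta X dt + sigma dB admits the integrating factor exp(theta t): d(exp(theta t) X_t) = sigma exp(theta t) dB_t. Integrating from 0 to t:
  X_t = x_0 * exp(-theta t) + sigma * int_0^t exp(-theta (t-s)) dB_s.
The Itô integral has mean 0 and (by the Itô isometry) variance sigma^2 * int_0^t exp(-2 theta (t - s)) ds = sigma^2 * (1 - exp(-2 theta t)) / (2 theta).
With theta = 6/5, sigma = 1/3, x_0 = -4/5:
  E[X_t] = -4/5 * exp(-6/5 t) = -4*exp(-6*t/5)/5
  Var(X_t) = (1/3)^2 * (1 - exp(-2*6/5 t)) / (2 * 6/5) = 5/108 - 5*exp(-12*t/5)/108.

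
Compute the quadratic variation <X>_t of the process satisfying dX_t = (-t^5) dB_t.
<X>_t = t^11/11

For an Itô process dX_t = a(t) dt + b(t) dB_t, the quadratic variation is <X>_t = int_0^t b(s)^2 ds (the drift term does not contribute). Here b(s) = -s^5, so
  b(s)^2 = s^10.
Integrating from 0 to t:
  <X>_t = int_0^t (s^10) ds = t^11/11.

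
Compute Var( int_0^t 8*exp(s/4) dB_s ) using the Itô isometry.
Var = 128*exp(t/2) - 128

The Itô integral of a deterministic integrand f(s) has mean 0 because each increment f(s) * (B_{s+ds} - B_s) has mean 0. By the Itô isometry:
  Var( int_0^t f(s) dB_s ) = E[ (int_0^t f(s) dB_s)^2 ] = int_0^t f(s)^2 ds.
Here f(s) = 8*exp(s/4), so f(s)^2 = 64*exp(s/2). Integrate:
  int_0^t (64*exp(s/2)) ds = 128*exp(t/2) - 128.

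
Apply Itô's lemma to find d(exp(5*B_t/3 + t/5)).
d(exp(5*B_t/3 + t/5)) = (143*exp(5*B_t/3 + t/5)/90) dt + (5*exp(5*B_t/3 + t/5)/3) dB_t

Itô's formula for f(t, x): d f(t, B_t) = (f_t + (1/2) f_xx) dt + f_x dB_t. Compute partials of f(t, x) = exp(t/5 + 5*x/3):
  f_t(t,x)  = exp(t/5 + 5*x/3)/5
  f_x(t,x)  = 5*exp(t/5 + 5*x/3)/3
  f_xx(t,x) = 25*exp(t/5 + 5*x/3)/9
Assemble drift = f_t + (1/2) f_xx = 143*exp(t/5 + 5*x/3)/90 and diffusion = f_x = 5*exp(t/5 + 5*x/3)/3. Substituting x = B_t:
  d(exp(5*B_t/3 + t/5)) = (143*exp(5*B_t/3 + t/5)/90) dt + (5*exp(5*B_t/3 + t/5)/3) dB_t.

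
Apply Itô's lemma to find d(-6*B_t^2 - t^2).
d(-6*B_t^2 - t^2) = (-2*t - 6) dt + (-12*B_t) dB_t

Itô's formula for f(t, x): d f(t, B_t) = (f_t + (1/2) f_xx) dt + f_x dB_t. Compute partials of f(t, x) = -t^2 - 6*x^2:
  f_t(t,x)  = -2*t
  f_x(t,x)  = -12*x
  f_xx(t,x) = -12
Assemble drift = f_t + (1/2) f_xx = -2*t - 6 and diffusion = f_x = -12*x. Substituting x = B_t:
  d(-6*B_t^2 - t^2) = (-2*t - 6) dt + (-12*B_t) dB_t.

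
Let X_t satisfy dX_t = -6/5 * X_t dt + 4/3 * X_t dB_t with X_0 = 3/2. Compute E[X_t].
E[X_t] = 3*exp(-6*t/5)/2

For GBM dX = mu X dt + sigma X dB with X_0 = x_0, apply Itô to Y = log X: dY = (mu - sigma^2/2) dt + sigma dB, so Y_t = log(x_0) + (mu - sigma^2/2) t + sigma B_t and hence X_t = x_0 * exp((mu - sigma^2/2) t + sigma B_t).
With mu = -6/5, sigma = 4/3, x_0 = 3/2, this gives:
  X_t = 3/2 * exp((-94/45) * t + (4/3) * B_t).
Since sigma*B_t ~ Normal(0, sigma^2 t), E[exp(sigma*B_t)] = exp(sigma^2 t / 2); so E[X_t] = x_0 * exp((mu - sigma^2/2) t) * exp(sigma^2 t / 2) = x_0 * exp(mu t) = 3*exp(-6*t/5)/2.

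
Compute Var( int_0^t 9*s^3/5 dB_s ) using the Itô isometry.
Var = 81*t^7/175

The Itô integral of a deterministic integrand f(s) has mean 0 because each increment f(s) * (B_{s+ds} - B_s) has mean 0. By the Itô isometry:
  Var( int_0^t f(s) dB_s ) = E[ (int_0^t f(s) dB_s)^2 ] = int_0^t f(s)^2 ds.
Here f(s) = 9*s^3/5, so f(s)^2 = 81*s^6/25. Integrate:
  int_0^t (81*s^6/25) ds = 81*t^7/175.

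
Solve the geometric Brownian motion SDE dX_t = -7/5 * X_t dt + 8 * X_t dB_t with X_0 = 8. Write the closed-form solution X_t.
X_t = 8 * exp((-167/5) * t + (8) * B_t)

For GBM dX = mu X dt + sigma X dB with X_0 = x_0, apply Itô to Y = log X: dY = (mu - sigma^2/2) dt + sigma dB, so Y_t = log(x_0) + (mu - sigma^2/2) t + sigma B_t and hence X_t = x_0 * exp((mu - sigma^2/2) t + sigma B_t).
With mu = -7/5, sigma = 8, x_0 = 8, this gives:
  X_t = 8 * exp((-167/5) * t + (8) * B_t).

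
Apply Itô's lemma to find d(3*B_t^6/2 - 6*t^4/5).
d(3*B_t^6/2 - 6*t^4/5) = (45*B_t^4/2 - 24*t^3/5) dt + (9*B_t^5) dB_t

Itô's formula for f(t, x): d f(t, B_t) = (f_t + (1/2) f_xx) dt + f_x dB_t. Compute partials of f(t, x) = -6*t^4/5 + 3*x^6/2:
  f_t(t,x)  = -24*t^3/5
  f_x(t,x)  = 9*x^5
  f_xx(t,x) = 45*x^4
Assemble drift = f_t + (1/2) f_xx = -24*t^3/5 + 45*x^4/2 and diffusion = f_x = 9*x^5. Substituting x = B_t:
  d(3*B_t^6/2 - 6*t^4/5) = (45*B_t^4/2 - 24*t^3/5) dt + (9*B_t^5) dB_t.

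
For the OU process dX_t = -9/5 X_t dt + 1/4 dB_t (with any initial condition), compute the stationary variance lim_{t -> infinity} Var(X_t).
lim Var(X_t) = 5/288

The OU SDE dX = -theta X dt + sigma dB admits the integrating factor exp(theta t): d(exp(theta t) X_t) = sigma exp(theta t) dB_t. Integrating from 0 to t gives X_t = x_0 * exp(-theta t) + sigma * int_0^t exp(-theta (t-s)) dB_s for any initial x_0. The Itô integral has variance (by the Itô isometry) sigma^2 * int_0^t exp(-2 theta (t - s)) ds = sigma^2 * (1 - exp(-2 theta t)) / (2 theta), independent of x_0.
With theta = 9/5, sigma = 1/4:
  Var(X_t) = (1/4)^2 * (1 - exp(-2*9/5 t)) / (2 * 9/5) = 5/288 - 5*exp(-18*t/5)/288.
As t -> infinity, exp(-2*9/5 t) -> 0, so the stationary variance is sigma^2 / (2 theta) = 5/288.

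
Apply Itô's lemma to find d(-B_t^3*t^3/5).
d(-B_t^3*t^3/5) = (3*B_t*t^2*(-B_t^2 - t)/5) dt + (-3*B_t^2*t^3/5) dB_t

Itô's formula for f(t, x): d f(t, B_t) = (f_t + (1/2) f_xx) dt + f_x dB_t. Compute partials of f(t, x) = -t^3*x^3/5:
  f_t(t,x)  = -3*t^2*x^3/5
  f_x(t,x)  = -3*t^3*x^2/5
  f_xx(t,x) = -6*t^3*x/5
Assemble drift = f_t + (1/2) f_xx = 3*t^2*x*(-t - x^2)/5 and diffusion = f_x = -3*t^3*x^2/5. Substituting x = B_t:
  d(-B_t^3*t^3/5) = (3*B_t*t^2*(-B_t^2 - t)/5) dt + (-3*B_t^2*t^3/5) dB_t.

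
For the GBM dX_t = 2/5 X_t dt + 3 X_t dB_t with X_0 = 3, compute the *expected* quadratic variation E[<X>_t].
E[<X>_t] = 405*exp(49*t/5)/49 - 405/49

<X>_t = int_0^t (3 * X_s)^2 ds. Taking expectation inside the integral: E[<X>_t] = 3^2 * int_0^t E[X_s^2] ds. For GBM, E[X_s^2] = x_0^2 * exp((2 mu + sigma^2) s). Integrating:
  E[<X>_t] = 3^2 * 3^2 * (exp((2*(2/5) + 3^2) t) - 1) / (2*(2/5) + 3^2)
           = 3^2 * 3^2 * (exp((49/5) t) - 1) / (49/5) = 405*exp(49*t/5)/49 - 405/49.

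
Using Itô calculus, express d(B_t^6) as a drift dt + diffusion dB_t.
d(B_t^6) = (15*B_t^4) dt + (6*B_t^5) dB_t

Itô's formula for f(B_t) gives d f(B_t) = f'(B_t) dB_t + (1/2) f''(B_t) dt. Compute derivatives of f(x) = x^6:
  f'(x)  = 6*x^5
  f''(x) = 30*x^4
Substitute x = B_t and multiply the f'' term by 1/2:
  drift     = (1/2) * (30*x^4) evaluated at B_t = 15*B_t^4
  diffusion = (6*x^5) evaluated at B_t = 6*B_t^5
Therefore d(B_t^6) = (15*B_t^4) dt + (6*B_t^5) dB_t.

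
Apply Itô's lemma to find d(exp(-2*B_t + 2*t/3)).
d(exp(-2*B_t + 2*t/3)) = (8*exp(-2*B_t + 2*t/3)/3) dt + (-2*exp(-2*B_t + 2*t/3)) dB_t

Itô's formula for f(t, x): d f(t, B_t) = (f_t + (1/2) f_xx) dt + f_x dB_t. Compute partials of f(t, x) = exp(2*t/3 - 2*x):
  f_t(t,x)  = 2*exp(2*t/3 - 2*x)/3
  f_x(t,x)  = -2*exp(2*t/3 - 2*x)
  f_xx(t,x) = 4*exp(2*t/3 - 2*x)
Assemble drift = f_t + (1/2) f_xx = 8*exp(2*t/3 - 2*x)/3 and diffusion = f_x = -2*exp(2*t/3 - 2*x). Substituting x = B_t:
  d(exp(-2*B_t + 2*t/3)) = (8*exp(-2*B_t + 2*t/3)/3) dt + (-2*exp(-2*B_t + 2*t/3)) dB_t.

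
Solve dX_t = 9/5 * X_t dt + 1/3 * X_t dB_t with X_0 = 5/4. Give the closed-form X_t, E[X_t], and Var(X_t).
X_t = 5/4 * exp((157/90) t + (1/3) B_t); E[X_t] = 5*exp(9*t/5)/4; Var(X_t) = 25*(exp(t/9) - 1)*exp(18*t/5)/16

For GBM dX = mu X dt + sigma X dB with X_0 = x_0, apply Itô to Y = log X: dY = (mu - sigma^2/2) dt + sigma dB, so Y_t = log(x_0) + (mu - sigma^2/2) t + sigma B_t and hence X_t = x_0 * exp((mu - sigma^2/2) t + sigma B_t).
With mu = 9/5, sigma = 1/3, x_0 = 5/4, this gives:
  X_t = 5/4 * exp((157/90) * t + (1/3) * B_t).
Since sigma*B_t ~ Normal(0, sigma^2 t), E[exp(sigma*B_t)] = exp(sigma^2 t / 2); so E[X_t] = x_0 * exp((mu - sigma^2/2) t) * exp(sigma^2 t / 2) = x_0 * exp(mu t) = 5*exp(9*t/5)/4.
Var(X_t) = E[X_t^2] - (E[X_t])^2 = x_0^2 * exp(2 mu t) * (exp(sigma^2 t) - 1) = 25*(exp(t/9) - 1)*exp(18*t/5)/16.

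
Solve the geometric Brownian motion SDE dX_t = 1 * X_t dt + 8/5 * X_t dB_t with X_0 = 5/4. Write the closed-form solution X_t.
X_t = 5/4 * exp((-7/25) * t + (8/5) * B_t)

For GBM dX = mu X dt + sigma X dB with X_0 = x_0, apply Itô to Y = log X: dY = (mu - sigma^2/2) dt + sigma dB, so Y_t = log(x_0) + (mu - sigma^2/2) t + sigma B_t and hence X_t = x_0 * exp((mu - sigma^2/2) t + sigma B_t).
With mu = 1, sigma = 8/5, x_0 = 5/4, this gives:
  X_t = 5/4 * exp((-7/25) * t + (8/5) * B_t).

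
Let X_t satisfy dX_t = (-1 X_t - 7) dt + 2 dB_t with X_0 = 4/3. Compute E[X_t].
E[X_t] = -7 + 25*exp(-t)/3

Taking expectations and using E[dB_t] = 0, the mean m(t) = E[X_t] satisfies the ODE m'(t) = a m(t) + b with m(0) = x_0. With a = -1, b = -7, x_0 = 4/3, the solution is
  m(t) = x_0 * exp(a t) + (b/a) * (exp(a t) - 1)
       = (4/3) * exp((-1) t) + ((-7)/(-1)) * (exp((-1) t) - 1)
       = -7 + 25*exp(-t)/3.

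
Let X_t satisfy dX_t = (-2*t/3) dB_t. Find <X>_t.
<X>_t = 4*t^3/27

For an Itô process dX_t = a(t) dt + b(t) dB_t, the quadratic variation is <X>_t = int_0^t b(s)^2 ds (the drift term does not contribute). Here b(s) = -2*s/3, so
  b(s)^2 = 4*s^2/9.
Integrating from 0 to t:
  <X>_t = int_0^t (4*s^2/9) ds = 4*t^3/27.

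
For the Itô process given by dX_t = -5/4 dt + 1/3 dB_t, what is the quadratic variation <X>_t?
<X>_t = t/9

For an Itô process dX_t = a(t) dt + b(t) dB_t, the quadratic variation is <X>_t = int_0^t b(s)^2 ds (the drift term does not contribute). Here b(s) = 1/3, so
  b(s)^2 = 1/9.
Integrating from 0 to t:
  <X>_t = int_0^t (1/9) ds = t/9.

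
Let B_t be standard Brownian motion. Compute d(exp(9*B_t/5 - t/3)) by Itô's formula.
d(exp(9*B_t/5 - t/3)) = (193*exp(9*B_t/5 - t/3)/150) dt + (9*exp(9*B_t/5 - t/3)/5) dB_t

Itô's formula for f(t, x): d f(t, B_t) = (f_t + (1/2) f_xx) dt + f_x dB_t. Compute partials of f(t, x) = exp(-t/3 + 9*x/5):
  f_t(t,x)  = -exp(-t/3 + 9*x/5)/3
  f_x(t,x)  = 9*exp(-t/3 + 9*x/5)/5
  f_xx(t,x) = 81*exp(-t/3 + 9*x/5)/25
Assemble drift = f_t + (1/2) f_xx = 193*exp(-t/3 + 9*x/5)/150 and diffusion = f_x = 9*exp(-t/3 + 9*x/5)/5. Substituting x = B_t:
  d(exp(9*B_t/5 - t/3)) = (193*exp(9*B_t/5 - t/3)/150) dt + (9*exp(9*B_t/5 - t/3)/5) dB_t.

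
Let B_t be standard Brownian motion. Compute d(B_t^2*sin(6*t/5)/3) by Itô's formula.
d(B_t^2*sin(6*t/5)/3) = (2*B_t^2*cos(6*t/5)/5 + sin(6*t/5)/3) dt + (2*B_t*sin(6*t/5)/3) dB_t

Itô's formula for f(t, x): d f(t, B_t) = (f_t + (1/2) f_xx) dt + f_x dB_t. Compute partials of f(t, x) = x^2*sin(6*t/5)/3:
  f_t(t,x)  = 2*x^2*cos(6*t/5)/5
  f_x(t,x)  = 2*x*sin(6*t/5)/3
  f_xx(t,x) = 2*sin(6*t/5)/3
Assemble drift = f_t + (1/2) f_xx = 2*x^2*cos(6*t/5)/5 + sin(6*t/5)/3 and diffusion = f_x = 2*x*sin(6*t/5)/3. Substituting x = B_t:
  d(B_t^2*sin(6*t/5)/3) = (2*B_t^2*cos(6*t/5)/5 + sin(6*t/5)/3) dt + (2*B_t*sin(6*t/5)/3) dB_t.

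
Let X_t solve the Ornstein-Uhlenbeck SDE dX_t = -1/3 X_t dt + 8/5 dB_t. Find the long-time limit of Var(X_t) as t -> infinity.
lim Var(X_t) = 96/25

The OU SDE dX = -theta X dt + sigma dB admits the integrating factor exp(theta t): d(exp(theta t) X_t) = sigma exp(theta t) dB_t. Integrating from 0 to t gives X_t = x_0 * exp(-theta t) + sigma * int_0^t exp(-theta (t-s)) dB_s for any initial x_0. The Itô integral has variance (by the Itô isometry) sigma^2 * int_0^t exp(-2 theta (t - s)) ds = sigma^2 * (1 - exp(-2 theta t)) / (2 theta), independent of x_0.
With theta = 1/3, sigma = 8/5:
  Var(X_t) = (8/5)^2 * (1 - exp(-2*1/3 t)) / (2 * 1/3) = 96/25 - 96*exp(-2*t/3)/25.
As t -> infinity, exp(-2*1/3 t) -> 0, so the stationary variance is sigma^2 / (2 theta) = 96/25.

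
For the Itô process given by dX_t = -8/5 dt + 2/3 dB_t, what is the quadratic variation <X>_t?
<X>_t = 4*t/9

For an Itô process dX_t = a(t) dt + b(t) dB_t, the quadratic variation is <X>_t = int_0^t b(s)^2 ds (the drift term does not contribute). Here b(s) = 2/3, so
  b(s)^2 = 4/9.
Integrating from 0 to t:
  <X>_t = int_0^t (4/9) ds = 4*t/9.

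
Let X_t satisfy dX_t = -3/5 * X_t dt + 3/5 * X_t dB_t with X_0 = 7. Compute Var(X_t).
Var(X_t) = (49*exp(9*t/25) - 49)*exp(-6*t/5)

For GBM dX = mu X dt + sigma X dB with X_0 = x_0, apply Itô to Y = log X: dY = (mu - sigma^2/2) dt + sigma dB, so Y_t = log(x_0) + (mu - sigma^2/2) t + sigma B_t and hence X_t = x_0 * exp((mu - sigma^2/2) t + sigma B_t).
With mu = -3/5, sigma = 3/5, x_0 = 7, this gives:
  X_t = 7 * exp((-39/50) * t + (3/5) * B_t).
Since sigma*B_t ~ Normal(0, sigma^2 t), E[exp(sigma*B_t)] = exp(sigma^2 t / 2); so E[X_t] = x_0 * exp((mu - sigma^2/2) t) * exp(sigma^2 t / 2) = x_0 * exp(mu t) = 7*exp(-3*t/5).
Var(X_t) = E[X_t^2] - (E[X_t])^2 = x_0^2 * exp(2 mu t) * (exp(sigma^2 t) - 1) = (49*exp(9*t/25) - 49)*exp(-6*t/5).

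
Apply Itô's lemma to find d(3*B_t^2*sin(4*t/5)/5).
d(3*B_t^2*sin(4*t/5)/5) = (12*B_t^2*cos(4*t/5)/25 + 3*sin(4*t/5)/5) dt + (6*B_t*sin(4*t/5)/5) dB_t

Itô's formula for f(t, x): d f(t, B_t) = (f_t + (1/2) f_xx) dt + f_x dB_t. Compute partials of f(t, x) = 3*x^2*sin(4*t/5)/5:
  f_t(t,x)  = 12*x^2*cos(4*t/5)/25
  f_x(t,x)  = 6*x*sin(4*t/5)/5
  f_xx(t,x) = 6*sin(4*t/5)/5
Assemble drift = f_t + (1/2) f_xx = 12*x^2*cos(4*t/5)/25 + 3*sin(4*t/5)/5 and diffusion = f_x = 6*x*sin(4*t/5)/5. Substituting x = B_t:
  d(3*B_t^2*sin(4*t/5)/5) = (12*B_t^2*cos(4*t/5)/25 + 3*sin(4*t/5)/5) dt + (6*B_t*sin(4*t/5)/5) dB_t.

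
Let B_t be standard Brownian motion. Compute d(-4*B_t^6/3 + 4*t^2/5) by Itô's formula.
d(-4*B_t^6/3 + 4*t^2/5) = (-20*B_t^4 + 8*t/5) dt + (-8*B_t^5) dB_t

Itô's formula for f(t, x): d f(t, B_t) = (f_t + (1/2) f_xx) dt + f_x dB_t. Compute partials of f(t, x) = 4*t^2/5 - 4*x^6/3:
  f_t(t,x)  = 8*t/5
  f_x(t,x)  = -8*x^5
  f_xx(t,x) = -40*x^4
Assemble drift = f_t + (1/2) f_xx = 8*t/5 - 20*x^4 and diffusion = f_x = -8*x^5. Substituting x = B_t:
  d(-4*B_t^6/3 + 4*t^2/5) = (-20*B_t^4 + 8*t/5) dt + (-8*B_t^5) dB_t.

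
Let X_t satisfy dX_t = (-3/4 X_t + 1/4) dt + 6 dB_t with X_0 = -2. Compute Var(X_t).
Var(X_t) = 24 - 24*exp(-3*t/2)

The variance V(t) = Var(X_t) satisfies V'(t) = 2 a V(t) + c^2 with V(0) = 0 (drift coefficient is linear in X, diffusion is constant). With a = -3/4, c = 6, the solution is
  V(t) = (c^2 / (2 a)) * (exp(2 a t) - 1)
       = (6^2 / (2*(-3/4))) * (exp((-3/2) t) - 1)
       = 24 - 24*exp(-3*t/2).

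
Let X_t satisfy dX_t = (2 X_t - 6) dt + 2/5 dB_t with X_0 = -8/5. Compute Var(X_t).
Var(X_t) = exp(4*t)/25 - 1/25

The variance V(t) = Var(X_t) satisfies V'(t) = 2 a V(t) + c^2 with V(0) = 0 (drift coefficient is linear in X, diffusion is constant). With a = 2, c = 2/5, the solution is
  V(t) = (c^2 / (2 a)) * (exp(2 a t) - 1)
       = ((2/5)^2 / (2*2)) * (exp(4 t) - 1)
       = exp(4*t)/25 - 1/25.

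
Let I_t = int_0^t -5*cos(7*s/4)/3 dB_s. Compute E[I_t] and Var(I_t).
E[I_t] = 0; Var(I_t) = 25*t/18 + 25*sin(7*t/2)/63

The Itô integral of a deterministic integrand f(s) has mean 0 because each increment f(s) * (B_{s+ds} - B_s) has mean 0. By the Itô isometry:
  Var( int_0^t f(s) dB_s ) = E[ (int_0^t f(s) dB_s)^2 ] = int_0^t f(s)^2 ds.
Here f(s) = -5*cos(7*s/4)/3, so f(s)^2 = 25*cos(7*s/4)^2/9. Integrate:
  int_0^t (25*cos(7*s/4)^2/9) ds = 25*t/18 + 25*sin(7*t/2)/63.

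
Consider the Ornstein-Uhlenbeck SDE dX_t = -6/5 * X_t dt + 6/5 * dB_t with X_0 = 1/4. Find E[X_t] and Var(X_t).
E[X_t] = exp(-6*t/5)/4; Var(X_t) = 3/5 - 3*exp(-12*t/5)/5

The OU SDE dX = -theta X dt + sigma dB admits the integrating factor exp(theta t): d(exp(theta t) X_t) = sigma exp(theta t) dB_t. Integrating from 0 to t:
  X_t = x_0 * exp(-theta t) + sigma * int_0^t exp(-theta (t-s)) dB_s.
The Itô integral has mean 0 and (by the Itô isometry) variance sigma^2 * int_0^t exp(-2 theta (t - s)) ds = sigma^2 * (1 - exp(-2 theta t)) / (2 theta).
With theta = 6/5, sigma = 6/5, x_0 = 1/4:
  E[X_t] = 1/4 * exp(-6/5 t) = exp(-6*t/5)/4
  Var(X_t) = (6/5)^2 * (1 - exp(-2*6/5 t)) / (2 * 6/5) = 3/5 - 3*exp(-12*t/5)/5.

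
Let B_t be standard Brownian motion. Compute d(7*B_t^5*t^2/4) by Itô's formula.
d(7*B_t^5*t^2/4) = (7*B_t^3*t*(B_t^2 + 5*t)/2) dt + (35*B_t^4*t^2/4) dB_t

Itô's formula for f(t, x): d f(t, B_t) = (f_t + (1/2) f_xx) dt + f_x dB_t. Compute partials of f(t, x) = 7*t^2*x^5/4:
  f_t(t,x)  = 7*t*x^5/2
  f_x(t,x)  = 35*t^2*x^4/4
  f_xx(t,x) = 35*t^2*x^3
Assemble drift = f_t + (1/2) f_xx = 7*t*x^3*(5*t + x^2)/2 and diffusion = f_x = 35*t^2*x^4/4. Substituting x = B_t:
  d(7*B_t^5*t^2/4) = (7*B_t^3*t*(B_t^2 + 5*t)/2) dt + (35*B_t^4*t^2/4) dB_t.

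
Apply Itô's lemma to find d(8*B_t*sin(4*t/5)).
d(8*B_t*sin(4*t/5)) = (32*B_t*cos(4*t/5)/5) dt + (8*sin(4*t/5)) dB_t

Itô's formula for f(t, x): d f(t, B_t) = (f_t + (1/2) f_xx) dt + f_x dB_t. Compute partials of f(t, x) = 8*x*sin(4*t/5):
  f_t(t,x)  = 32*x*cos(4*t/5)/5
  f_x(t,x)  = 8*sin(4*t/5)
  f_xx(t,x) = 0
Assemble drift = f_t + (1/2) f_xx = 32*x*cos(4*t/5)/5 and diffusion = f_x = 8*sin(4*t/5). Substituting x = B_t:
  d(8*B_t*sin(4*t/5)) = (32*B_t*cos(4*t/5)/5) dt + (8*sin(4*t/5)) dB_t.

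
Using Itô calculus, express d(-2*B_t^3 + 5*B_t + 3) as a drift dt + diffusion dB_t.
d(-2*B_t^3 + 5*B_t + 3) = (-6*B_t) dt + (5 - 6*B_t^2) dB_t

Itô's formula for f(B_t) gives d f(B_t) = f'(B_t) dB_t + (1/2) f''(B_t) dt. Compute derivatives of f(x) = -2*x^3 + 5*x + 3:
  f'(x)  = 5 - 6*x^2
  f''(x) = -12*x
Substitute x = B_t and multiply the f'' term by 1/2:
  drift     = (1/2) * (-12*x) evaluated at B_t = -6*B_t
  diffusion = (5 - 6*x^2) evaluated at B_t = 5 - 6*B_t^2
Therefore d(-2*B_t^3 + 5*B_t + 3) = (-6*B_t) dt + (5 - 6*B_t^2) dB_t.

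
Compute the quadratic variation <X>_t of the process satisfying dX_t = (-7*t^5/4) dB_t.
<X>_t = 49*t^11/176

For an Itô process dX_t = a(t) dt + b(t) dB_t, the quadratic variation is <X>_t = int_0^t b(s)^2 ds (the drift term does not contribute). Here b(s) = -7*s^5/4, so
  b(s)^2 = 49*s^10/16.
Integrating from 0 to t:
  <X>_t = int_0^t (49*s^10/16) ds = 49*t^11/176.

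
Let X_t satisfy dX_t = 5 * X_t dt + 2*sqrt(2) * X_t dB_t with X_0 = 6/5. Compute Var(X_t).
Var(X_t) = 36*(exp(8*t) - 1)*exp(10*t)/25

For GBM dX = mu X dt + sigma X dB with X_0 = x_0, apply Itô to Y = log X: dY = (mu - sigma^2/2) dt + sigma dB, so Y_t = log(x_0) + (mu - sigma^2/2) t + sigma B_t and hence X_t = x_0 * exp((mu - sigma^2/2) t + sigma B_t).
With mu = 5, sigma = 2*sqrt(2), x_0 = 6/5, this gives:
  X_t = 6/5 * exp((1) * t + (2*sqrt(2)) * B_t).
Since sigma*B_t ~ Normal(0, sigma^2 t), E[exp(sigma*B_t)] = exp(sigma^2 t / 2); so E[X_t] = x_0 * exp((mu - sigma^2/2) t) * exp(sigma^2 t / 2) = x_0 * exp(mu t) = 6*exp(5*t)/5.
Var(X_t) = E[X_t^2] - (E[X_t])^2 = x_0^2 * exp(2 mu t) * (exp(sigma^2 t) - 1) = 36*(exp(8*t) - 1)*exp(10*t)/25.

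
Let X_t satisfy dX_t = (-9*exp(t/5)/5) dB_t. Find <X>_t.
<X>_t = 81*exp(2*t/5)/10 - 81/10

For an Itô process dX_t = a(t) dt + b(t) dB_t, the quadratic variation is <X>_t = int_0^t b(s)^2 ds (the drift term does not contribute). Here b(s) = -9*exp(s/5)/5, so
  b(s)^2 = 81*exp(2*s/5)/25.
Integrating from 0 to t:
  <X>_t = int_0^t (81*exp(2*s/5)/25) ds = 81*exp(2*t/5)/10 - 81/10.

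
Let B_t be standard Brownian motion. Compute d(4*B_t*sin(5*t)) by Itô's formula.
d(4*B_t*sin(5*t)) = (20*B_t*cos(5*t)) dt + (4*sin(5*t)) dB_t

Itô's formula for f(t, x): d f(t, B_t) = (f_t + (1/2) f_xx) dt + f_x dB_t. Compute partials of f(t, x) = 4*x*sin(5*t):
  f_t(t,x)  = 20*x*cos(5*t)
  f_x(t,x)  = 4*sin(5*t)
  f_xx(t,x) = 0
Assemble drift = f_t + (1/2) f_xx = 20*x*cos(5*t) and diffusion = f_x = 4*sin(5*t). Substituting x = B_t:
  d(4*B_t*sin(5*t)) = (20*B_t*cos(5*t)) dt + (4*sin(5*t)) dB_t.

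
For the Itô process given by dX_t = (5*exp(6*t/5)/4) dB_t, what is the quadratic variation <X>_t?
<X>_t = 125*exp(12*t/5)/192 - 125/192

For an Itô process dX_t = a(t) dt + b(t) dB_t, the quadratic variation is <X>_t = int_0^t b(s)^2 ds (the drift term does not contribute). Here b(s) = 5*exp(6*s/5)/4, so
  b(s)^2 = 25*exp(12*s/5)/16.
Integrating from 0 to t:
  <X>_t = int_0^t (25*exp(12*s/5)/16) ds = 125*exp(12*t/5)/192 - 125/192.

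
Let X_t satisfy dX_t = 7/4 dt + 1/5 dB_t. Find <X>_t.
<X>_t = t/25

For an Itô process dX_t = a(t) dt + b(t) dB_t, the quadratic variation is <X>_t = int_0^t b(s)^2 ds (the drift term does not contribute). Here b(s) = 1/5, so
  b(s)^2 = 1/25.
Integrating from 0 to t:
  <X>_t = int_0^t (1/25) ds = t/25.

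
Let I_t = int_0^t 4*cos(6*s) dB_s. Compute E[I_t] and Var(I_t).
E[I_t] = 0; Var(I_t) = 8*t + 2*sin(12*t)/3

The Itô integral of a deterministic integrand f(s) has mean 0 because each increment f(s) * (B_{s+ds} - B_s) has mean 0. By the Itô isometry:
  Var( int_0^t f(s) dB_s ) = E[ (int_0^t f(s) dB_s)^2 ] = int_0^t f(s)^2 ds.
Here f(s) = 4*cos(6*s), so f(s)^2 = 16*cos(6*s)^2. Integrate:
  int_0^t (16*cos(6*s)^2) ds = 8*t + 2*sin(12*t)/3.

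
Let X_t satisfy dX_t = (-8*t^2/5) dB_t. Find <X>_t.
<X>_t = 64*t^5/125

For an Itô process dX_t = a(t) dt + b(t) dB_t, the quadratic variation is <X>_t = int_0^t b(s)^2 ds (the drift term does not contribute). Here b(s) = -8*s^2/5, so
  b(s)^2 = 64*s^4/25.
Integrating from 0 to t:
  <X>_t = int_0^t (64*s^4/25) ds = 64*t^5/125.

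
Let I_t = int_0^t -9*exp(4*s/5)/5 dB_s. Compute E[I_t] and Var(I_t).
E[I_t] = 0; Var(I_t) = 81*exp(8*t/5)/40 - 81/40

The Itô integral of a deterministic integrand f(s) has mean 0 because each increment f(s) * (B_{s+ds} - B_s) has mean 0. By the Itô isometry:
  Var( int_0^t f(s) dB_s ) = E[ (int_0^t f(s) dB_s)^2 ] = int_0^t f(s)^2 ds.
Here f(s) = -9*exp(4*s/5)/5, so f(s)^2 = 81*exp(8*s/5)/25. Integrate:
  int_0^t (81*exp(8*s/5)/25) ds = 81*exp(8*t/5)/40 - 81/40.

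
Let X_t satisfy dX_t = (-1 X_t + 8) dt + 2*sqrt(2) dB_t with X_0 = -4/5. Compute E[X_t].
E[X_t] = 8 - 44*exp(-t)/5

Taking expectations and using E[dB_t] = 0, the mean m(t) = E[X_t] satisfies the ODE m'(t) = a m(t) + b with m(0) = x_0. With a = -1, b = 8, x_0 = -4/5, the solution is
  m(t) = x_0 * exp(a t) + (b/a) * (exp(a t) - 1)
       = (-4/5) * exp((-1) t) + (8/(-1)) * (exp((-1) t) - 1)
       = 8 - 44*exp(-t)/5.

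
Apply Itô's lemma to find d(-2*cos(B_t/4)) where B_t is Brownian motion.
d(-2*cos(B_t/4)) = (cos(B_t/4)/16) dt + (sin(B_t/4)/2) dB_t

Itô's formula for f(B_t) gives d f(B_t) = f'(B_t) dB_t + (1/2) f''(B_t) dt. Compute derivatives of f(x) = -2*cos(x/4):
  f'(x)  = sin(x/4)/2
  f''(x) = cos(x/4)/8
Substitute x = B_t and multiply the f'' term by 1/2:
  drift     = (1/2) * (cos(x/4)/8) evaluated at B_t = cos(B_t/4)/16
  diffusion = (sin(x/4)/2) evaluated at B_t = sin(B_t/4)/2
Therefore d(-2*cos(B_t/4)) = (cos(B_t/4)/16) dt + (sin(B_t/4)/2) dB_t.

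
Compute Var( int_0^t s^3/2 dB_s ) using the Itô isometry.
Var = t^7/28

The Itô integral of a deterministic integrand f(s) has mean 0 because each increment f(s) * (B_{s+ds} - B_s) has mean 0. By the Itô isometry:
  Var( int_0^t f(s) dB_s ) = E[ (int_0^t f(s) dB_s)^2 ] = int_0^t f(s)^2 ds.
Here f(s) = s^3/2, so f(s)^2 = s^6/4. Integrate:
  int_0^t (s^6/4) ds = t^7/28.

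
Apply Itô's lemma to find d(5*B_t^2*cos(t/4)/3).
d(5*B_t^2*cos(t/4)/3) = (-5*B_t^2*sin(t/4)/12 + 5*cos(t/4)/3) dt + (10*B_t*cos(t/4)/3) dB_t

Itô's formula for f(t, x): d f(t, B_t) = (f_t + (1/2) f_xx) dt + f_x dB_t. Compute partials of f(t, x) = 5*x^2*cos(t/4)/3:
  f_t(t,x)  = -5*x^2*sin(t/4)/12
  f_x(t,x)  = 10*x*cos(t/4)/3
  f_xx(t,x) = 10*cos(t/4)/3
Assemble drift = f_t + (1/2) f_xx = -5*x^2*sin(t/4)/12 + 5*cos(t/4)/3 and diffusion = f_x = 10*x*cos(t/4)/3. Substituting x = B_t:
  d(5*B_t^2*cos(t/4)/3) = (-5*B_t^2*sin(t/4)/12 + 5*cos(t/4)/3) dt + (10*B_t*cos(t/4)/3) dB_t.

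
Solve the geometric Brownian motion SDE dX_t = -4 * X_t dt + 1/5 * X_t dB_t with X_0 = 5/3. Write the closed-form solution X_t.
X_t = 5/3 * exp((-201/50) * t + (1/5) * B_t)

For GBM dX = mu X dt + sigma X dB with X_0 = x_0, apply Itô to Y = log X: dY = (mu - sigma^2/2) dt + sigma dB, so Y_t = log(x_0) + (mu - sigma^2/2) t + sigma B_t and hence X_t = x_0 * exp((mu - sigma^2/2) t + sigma B_t).
With mu = -4, sigma = 1/5, x_0 = 5/3, this gives:
  X_t = 5/3 * exp((-201/50) * t + (1/5) * B_t).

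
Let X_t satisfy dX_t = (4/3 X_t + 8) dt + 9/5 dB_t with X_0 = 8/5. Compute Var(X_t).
Var(X_t) = 243*exp(8*t/3)/200 - 243/200

The variance V(t) = Var(X_t) satisfies V'(t) = 2 a V(t) + c^2 with V(0) = 0 (drift coefficient is linear in X, diffusion is constant). With a = 4/3, c = 9/5, the solution is
  V(t) = (c^2 / (2 a)) * (exp(2 a t) - 1)
       = ((9/5)^2 / (2*(4/3))) * (exp((8/3) t) - 1)
       = 243*exp(8*t/3)/200 - 243/200.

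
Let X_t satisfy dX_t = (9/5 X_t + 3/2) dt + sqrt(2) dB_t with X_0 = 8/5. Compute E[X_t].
E[X_t] = 73*exp(9*t/5)/30 - 5/6

Taking expectations and using E[dB_t] = 0, the mean m(t) = E[X_t] satisfies the ODE m'(t) = a m(t) + b with m(0) = x_0. With a = 9/5, b = 3/2, x_0 = 8/5, the solution is
  m(t) = x_0 * exp(a t) + (b/a) * (exp(a t) - 1)
       = (8/5) * exp((9/5) t) + ((3/2)/(9/5)) * (exp((9/5) t) - 1)
       = 73*exp(9*t/5)/30 - 5/6.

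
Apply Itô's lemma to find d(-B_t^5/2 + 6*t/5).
d(-B_t^5/2 + 6*t/5) = (6/5 - 5*B_t^3) dt + (-5*B_t^4/2) dB_t

Itô's formula for f(t, x): d f(t, B_t) = (f_t + (1/2) f_xx) dt + f_x dB_t. Compute partials of f(t, x) = 6*t/5 - x^5/2:
  f_t(t,x)  = 6/5
  f_x(t,x)  = -5*x^4/2
  f_xx(t,x) = -10*x^3
Assemble drift = f_t + (1/2) f_xx = 6/5 - 5*x^3 and diffusion = f_x = -5*x^4/2. Substituting x = B_t:
  d(-B_t^5/2 + 6*t/5) = (6/5 - 5*B_t^3) dt + (-5*B_t^4/2) dB_t.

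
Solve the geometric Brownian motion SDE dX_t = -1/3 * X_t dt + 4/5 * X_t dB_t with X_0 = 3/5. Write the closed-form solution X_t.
X_t = 3/5 * exp((-49/75) * t + (4/5) * B_t)

For GBM dX = mu X dt + sigma X dB with X_0 = x_0, apply Itô to Y = log X: dY = (mu - sigma^2/2) dt + sigma dB, so Y_t = log(x_0) + (mu - sigma^2/2) t + sigma B_t and hence X_t = x_0 * exp((mu - sigma^2/2) t + sigma B_t).
With mu = -1/3, sigma = 4/5, x_0 = 3/5, this gives:
  X_t = 3/5 * exp((-49/75) * t + (4/5) * B_t).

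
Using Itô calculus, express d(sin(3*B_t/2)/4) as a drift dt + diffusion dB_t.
d(sin(3*B_t/2)/4) = (-9*sin(3*B_t/2)/32) dt + (3*cos(3*B_t/2)/8) dB_t

Itô's formula for f(B_t) gives d f(B_t) = f'(B_t) dB_t + (1/2) f''(B_t) dt. Compute derivatives of f(x) = sin(3*x/2)/4:
  f'(x)  = 3*cos(3*x/2)/8
  f''(x) = -9*sin(3*x/2)/16
Substitute x = B_t and multiply the f'' term by 1/2:
  drift     = (1/2) * (-9*sin(3*x/2)/16) evaluated at B_t = -9*sin(3*B_t/2)/32
  diffusion = (3*cos(3*x/2)/8) evaluated at B_t = 3*cos(3*B_t/2)/8
Therefore d(sin(3*B_t/2)/4) = (-9*sin(3*B_t/2)/32) dt + (3*cos(3*B_t/2)/8) dB_t.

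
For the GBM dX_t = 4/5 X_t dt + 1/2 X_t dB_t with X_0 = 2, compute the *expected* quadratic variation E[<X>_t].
E[<X>_t] = 20*exp(37*t/20)/37 - 20/37

<X>_t = int_0^t ((1/2) * X_s)^2 ds. Taking expectation inside the integral: E[<X>_t] = (1/2)^2 * int_0^t E[X_s^2] ds. For GBM, E[X_s^2] = x_0^2 * exp((2 mu + sigma^2) s). Integrating:
  E[<X>_t] = (1/2)^2 * 2^2 * (exp((2*(4/5) + (1/2)^2) t) - 1) / (2*(4/5) + (1/2)^2)
           = (1/2)^2 * 2^2 * (exp((37/20) t) - 1) / (37/20) = 20*exp(37*t/20)/37 - 20/37.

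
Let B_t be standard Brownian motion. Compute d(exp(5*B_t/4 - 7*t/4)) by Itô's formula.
d(exp(5*B_t/4 - 7*t/4)) = (-31*exp(5*B_t/4 - 7*t/4)/32) dt + (5*exp(5*B_t/4 - 7*t/4)/4) dB_t

Itô's formula for f(t, x): d f(t, B_t) = (f_t + (1/2) f_xx) dt + f_x dB_t. Compute partials of f(t, x) = exp(-7*t/4 + 5*x/4):
  f_t(t,x)  = -7*exp(-7*t/4 + 5*x/4)/4
  f_x(t,x)  = 5*exp(-7*t/4 + 5*x/4)/4
  f_xx(t,x) = 25*exp(-7*t/4 + 5*x/4)/16
Assemble drift = f_t + (1/2) f_xx = -31*exp(-7*t/4 + 5*x/4)/32 and diffusion = f_x = 5*exp(-7*t/4 + 5*x/4)/4. Substituting x = B_t:
  d(exp(5*B_t/4 - 7*t/4)) = (-31*exp(5*B_t/4 - 7*t/4)/32) dt + (5*exp(5*B_t/4 - 7*t/4)/4) dB_t.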